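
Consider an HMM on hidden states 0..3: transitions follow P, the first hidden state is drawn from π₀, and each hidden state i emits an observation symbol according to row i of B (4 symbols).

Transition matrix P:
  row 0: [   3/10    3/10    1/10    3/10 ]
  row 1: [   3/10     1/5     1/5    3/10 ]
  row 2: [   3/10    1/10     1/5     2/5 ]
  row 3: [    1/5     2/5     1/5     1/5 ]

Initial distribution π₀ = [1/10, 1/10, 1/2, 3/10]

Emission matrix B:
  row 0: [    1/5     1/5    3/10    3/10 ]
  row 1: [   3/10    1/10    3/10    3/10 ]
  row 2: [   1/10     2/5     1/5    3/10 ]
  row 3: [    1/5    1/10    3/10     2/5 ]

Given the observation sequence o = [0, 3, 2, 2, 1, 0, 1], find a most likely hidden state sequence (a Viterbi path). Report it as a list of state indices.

path = [2, 3, 1, 3, 2, 3, 2]

t=0: δ = [2.000e-02, 3.000e-02, 5.000e-02, 6.000e-02]  (obs o_0=0)
t=1: δ = [4.500e-03, 7.200e-03, 3.600e-03, 8.000e-03]  ψ = [2, 3, 3, 2]  (obs o_1=3)
t=2: δ = [6.480e-04, 9.600e-04, 3.200e-04, 6.480e-04]  ψ = [1, 3, 3, 1]  (obs o_2=2)
t=3: δ = [8.640e-05, 7.776e-05, 3.840e-05, 8.640e-05]  ψ = [1, 3, 1, 1]  (obs o_3=2)
t=4: δ = [5.184e-06, 3.456e-06, 6.912e-06, 2.592e-06]  ψ = [0, 3, 3, 0]  (obs o_4=1)
t=5: δ = [4.147e-07, 4.666e-07, 1.382e-07, 5.530e-07]  ψ = [2, 0, 2, 2]  (obs o_5=0)
t=6: δ = [2.799e-08, 2.212e-08, 4.424e-08, 1.400e-08]  ψ = [1, 3, 3, 1]  (obs o_6=1)
backtrack: best end state = 2; path = [2, 3, 1, 3, 2, 3, 2]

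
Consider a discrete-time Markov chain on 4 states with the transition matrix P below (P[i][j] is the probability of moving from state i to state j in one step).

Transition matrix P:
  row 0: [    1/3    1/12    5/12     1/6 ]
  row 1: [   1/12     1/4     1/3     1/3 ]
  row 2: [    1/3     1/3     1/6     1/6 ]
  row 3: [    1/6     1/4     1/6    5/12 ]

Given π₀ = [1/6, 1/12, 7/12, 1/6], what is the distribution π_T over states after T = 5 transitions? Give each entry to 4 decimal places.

π = [0.2295, 0.2338, 0.2628, 0.2738]

t=0: π = [0.1667, 0.0833, 0.5833, 0.1667]
t=1: π = [0.2847, 0.2708, 0.2222, 0.2222]
t=2: π = [0.2286, 0.2211, 0.2830, 0.2674]
t=3: π = [0.2335, 0.2355, 0.2607, 0.2704]
t=4: π = [0.2294, 0.2328, 0.2643, 0.2735]
t=5: π = [0.2295, 0.2338, 0.2628, 0.2738]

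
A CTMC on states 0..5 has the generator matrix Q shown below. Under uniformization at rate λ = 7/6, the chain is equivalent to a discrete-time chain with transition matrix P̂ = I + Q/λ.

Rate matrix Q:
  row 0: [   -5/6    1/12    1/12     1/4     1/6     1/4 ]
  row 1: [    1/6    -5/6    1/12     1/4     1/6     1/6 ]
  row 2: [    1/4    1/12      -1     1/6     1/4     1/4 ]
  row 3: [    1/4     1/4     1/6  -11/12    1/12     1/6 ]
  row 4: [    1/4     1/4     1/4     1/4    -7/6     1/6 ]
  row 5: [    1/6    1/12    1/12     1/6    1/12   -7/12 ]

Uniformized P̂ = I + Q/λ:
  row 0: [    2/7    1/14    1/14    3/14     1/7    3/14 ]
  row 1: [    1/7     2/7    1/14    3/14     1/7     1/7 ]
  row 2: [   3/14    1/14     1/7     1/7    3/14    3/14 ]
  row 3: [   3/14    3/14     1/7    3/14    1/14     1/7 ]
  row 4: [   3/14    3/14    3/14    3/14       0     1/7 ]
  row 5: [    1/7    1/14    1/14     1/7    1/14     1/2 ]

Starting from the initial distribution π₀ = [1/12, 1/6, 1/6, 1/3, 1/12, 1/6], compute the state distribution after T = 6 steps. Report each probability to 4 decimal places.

π = [0.2000, 0.1441, 0.1074, 0.1883, 0.1039, 0.2562]

t=0: π = [0.0833, 0.1667, 0.1667, 0.3333, 0.0833, 0.1667]
t=1: π = [0.1964, 0.1667, 0.1190, 0.1905, 0.1071, 0.2202]
t=2: π = [0.2007, 0.1497, 0.1088, 0.1901, 0.1067, 0.2440]
t=3: π = [0.2005, 0.1459, 0.1080, 0.1891, 0.1044, 0.2521]
t=4: π = [0.2002, 0.1446, 0.1076, 0.1886, 0.1041, 0.2549]
t=5: π = [0.2000, 0.1442, 0.1075, 0.1884, 0.1040, 0.2559]
t=6: π = [0.2000, 0.1441, 0.1074, 0.1883, 0.1039, 0.2562]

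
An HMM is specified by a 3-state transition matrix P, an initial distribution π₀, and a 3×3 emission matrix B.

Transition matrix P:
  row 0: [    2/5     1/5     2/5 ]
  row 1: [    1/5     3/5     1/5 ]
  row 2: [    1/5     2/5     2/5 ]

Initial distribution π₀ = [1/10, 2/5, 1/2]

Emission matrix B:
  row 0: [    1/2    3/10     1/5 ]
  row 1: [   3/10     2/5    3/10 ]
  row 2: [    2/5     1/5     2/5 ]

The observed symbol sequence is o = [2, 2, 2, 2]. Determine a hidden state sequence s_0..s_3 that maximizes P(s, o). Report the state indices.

t=0: δ = [2.000e-02, 1.200e-01, 2.000e-01]  (obs o_0=2)
t=1: δ = [8.000e-03, 2.400e-02, 3.200e-02]  ψ = [2, 2, 2]  (obs o_1=2)
t=2: δ = [1.280e-03, 4.320e-03, 5.120e-03]  ψ = [2, 1, 2]  (obs o_2=2)
t=3: δ = [2.048e-04, 7.776e-04, 8.192e-04]  ψ = [2, 1, 2]  (obs o_3=2)
backtrack: best end state = 2; path = [2, 2, 2, 2]

path = [2, 2, 2, 2]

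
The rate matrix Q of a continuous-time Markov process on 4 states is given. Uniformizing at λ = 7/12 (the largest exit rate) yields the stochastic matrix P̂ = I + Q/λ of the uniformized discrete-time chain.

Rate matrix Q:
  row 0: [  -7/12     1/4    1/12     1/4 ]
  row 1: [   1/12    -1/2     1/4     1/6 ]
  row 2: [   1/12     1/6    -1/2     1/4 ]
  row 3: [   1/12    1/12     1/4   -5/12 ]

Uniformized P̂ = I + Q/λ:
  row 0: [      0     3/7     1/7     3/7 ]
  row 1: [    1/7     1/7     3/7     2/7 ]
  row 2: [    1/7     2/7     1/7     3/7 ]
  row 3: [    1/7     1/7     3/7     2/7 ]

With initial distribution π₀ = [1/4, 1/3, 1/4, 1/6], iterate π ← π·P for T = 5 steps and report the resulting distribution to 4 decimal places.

t=0: π = [0.2500, 0.3333, 0.2500, 0.1667]
t=1: π = [0.1071, 0.2500, 0.2857, 0.3571]
t=2: π = [0.1276, 0.2143, 0.3163, 0.3418]
t=3: π = [0.1246, 0.2245, 0.3017, 0.3491]
t=4: π = [0.1251, 0.2216, 0.3067, 0.3466]
t=5: π = [0.1250, 0.2224, 0.3052, 0.3474]

π = [0.1250, 0.2224, 0.3052, 0.3474]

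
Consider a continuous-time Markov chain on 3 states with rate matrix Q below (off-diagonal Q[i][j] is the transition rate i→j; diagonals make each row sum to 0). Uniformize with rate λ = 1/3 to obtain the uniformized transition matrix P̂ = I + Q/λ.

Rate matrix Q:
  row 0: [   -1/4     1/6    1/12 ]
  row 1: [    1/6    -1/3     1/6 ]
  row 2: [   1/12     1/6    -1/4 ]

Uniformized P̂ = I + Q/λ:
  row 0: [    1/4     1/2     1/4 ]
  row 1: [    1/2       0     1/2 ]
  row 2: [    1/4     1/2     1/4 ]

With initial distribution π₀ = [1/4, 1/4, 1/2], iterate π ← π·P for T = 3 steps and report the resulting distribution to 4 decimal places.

π = [0.3281, 0.3438, 0.3281]

t=0: π = [0.2500, 0.2500, 0.5000]
t=1: π = [0.3125, 0.3750, 0.3125]
t=2: π = [0.3438, 0.3125, 0.3438]
t=3: π = [0.3281, 0.3438, 0.3281]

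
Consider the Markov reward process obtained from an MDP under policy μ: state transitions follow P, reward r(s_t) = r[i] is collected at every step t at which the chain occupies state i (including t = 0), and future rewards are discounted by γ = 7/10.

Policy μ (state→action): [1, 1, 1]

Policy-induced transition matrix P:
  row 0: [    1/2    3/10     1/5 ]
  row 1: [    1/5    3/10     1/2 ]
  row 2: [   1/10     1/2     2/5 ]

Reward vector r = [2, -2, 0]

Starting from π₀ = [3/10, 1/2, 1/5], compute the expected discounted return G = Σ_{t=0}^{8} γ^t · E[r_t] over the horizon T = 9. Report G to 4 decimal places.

t=0: π = [0.3000, 0.5000, 0.2000], E[r] = -0.4000, γ^t·E[r] = -0.400000, running G = -0.400000
t=1: π = [0.2700, 0.3400, 0.3900], E[r] = -0.1400, γ^t·E[r] = -0.098000, running G = -0.498000
t=2: π = [0.2420, 0.3780, 0.3800], E[r] = -0.2720, γ^t·E[r] = -0.133280, running G = -0.631280
t=3: π = [0.2346, 0.3760, 0.3894], E[r] = -0.2828, γ^t·E[r] = -0.097000, running G = -0.728280
t=4: π = [0.2314, 0.3779, 0.3907], E[r] = -0.2929, γ^t·E[r] = -0.070320, running G = -0.798601
t=5: π = [0.2304, 0.3781, 0.3915], E[r] = -0.2955, γ^t·E[r] = -0.049672, running G = -0.848273
t=6: π = [0.2300, 0.3783, 0.3917], E[r] = -0.2967, γ^t·E[r] = -0.034904, running G = -0.883177
t=7: π = [0.2298, 0.3783, 0.3918], E[r] = -0.2971, γ^t·E[r] = -0.024465, running G = -0.907642
t=8: π = [0.2298, 0.3784, 0.3919], E[r] = -0.2972, γ^t·E[r] = -0.017134, running G = -0.924776

G = -0.9248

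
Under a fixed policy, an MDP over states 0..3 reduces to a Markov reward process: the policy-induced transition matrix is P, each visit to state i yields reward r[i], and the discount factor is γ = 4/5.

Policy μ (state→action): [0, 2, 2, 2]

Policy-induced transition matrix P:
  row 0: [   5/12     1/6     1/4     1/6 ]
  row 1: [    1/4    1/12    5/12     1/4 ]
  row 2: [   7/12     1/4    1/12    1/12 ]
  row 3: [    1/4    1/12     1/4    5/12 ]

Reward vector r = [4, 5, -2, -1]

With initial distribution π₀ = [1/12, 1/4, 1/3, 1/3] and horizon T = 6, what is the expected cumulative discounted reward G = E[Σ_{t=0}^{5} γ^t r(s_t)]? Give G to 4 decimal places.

G = 4.9286

t=0: π = [0.0833, 0.2500, 0.3333, 0.3333], E[r] = 0.5833, γ^t·E[r] = 0.583333, running G = 0.583333
t=1: π = [0.3750, 0.1458, 0.2361, 0.2431], E[r] = 1.5139, γ^t·E[r] = 1.211111, running G = 1.794444
t=2: π = [0.3912, 0.1539, 0.2350, 0.2199], E[r] = 1.6447, γ^t·E[r] = 1.052593, running G = 2.847037
t=3: π = [0.3935, 0.1551, 0.2365, 0.2149], E[r] = 1.6617, γ^t·E[r] = 0.850765, running G = 3.697802
t=4: π = [0.3944, 0.1555, 0.2364, 0.2136], E[r] = 1.6689, γ^t·E[r] = 0.683588, running G = 4.381391
t=5: π = [0.3945, 0.1556, 0.2365, 0.2133], E[r] = 1.6699, γ^t·E[r] = 0.547180, running G = 4.928571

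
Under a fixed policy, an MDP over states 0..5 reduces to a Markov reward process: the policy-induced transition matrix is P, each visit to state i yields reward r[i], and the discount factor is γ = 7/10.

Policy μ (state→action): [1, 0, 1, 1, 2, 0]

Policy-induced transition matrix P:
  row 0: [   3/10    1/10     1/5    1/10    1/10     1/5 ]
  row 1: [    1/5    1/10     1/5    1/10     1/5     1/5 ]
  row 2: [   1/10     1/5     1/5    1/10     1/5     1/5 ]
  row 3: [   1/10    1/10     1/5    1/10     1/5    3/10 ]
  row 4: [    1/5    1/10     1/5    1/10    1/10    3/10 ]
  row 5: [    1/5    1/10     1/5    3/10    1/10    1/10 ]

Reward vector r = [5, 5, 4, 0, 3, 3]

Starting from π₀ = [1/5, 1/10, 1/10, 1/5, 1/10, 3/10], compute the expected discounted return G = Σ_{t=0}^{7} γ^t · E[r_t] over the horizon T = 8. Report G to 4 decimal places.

t=0: π = [0.2000, 0.1000, 0.1000, 0.2000, 0.1000, 0.3000], E[r] = 3.1000, γ^t·E[r] = 3.100000, running G = 3.100000
t=1: π = [0.1900, 0.1100, 0.2000, 0.1600, 0.1400, 0.2000], E[r] = 3.3200, γ^t·E[r] = 2.324000, running G = 5.424000
t=2: π = [0.1830, 0.1200, 0.2000, 0.1400, 0.1470, 0.2100], E[r] = 3.3860, γ^t·E[r] = 1.659140, running G = 7.083140
t=3: π = [0.1843, 0.1200, 0.2000, 0.1420, 0.1460, 0.2077], E[r] = 3.3826, γ^t·E[r] = 1.160232, running G = 8.243372
t=4: π = [0.1842, 0.1200, 0.2000, 0.1415, 0.1462, 0.2080], E[r] = 3.3838, γ^t·E[r] = 0.812460, running G = 9.055832
t=5: π = [0.1843, 0.1200, 0.2000, 0.1416, 0.1462, 0.2080], E[r] = 3.3837, γ^t·E[r] = 0.568702, running G = 9.624534
t=6: π = [0.1843, 0.1200, 0.2000, 0.1416, 0.1462, 0.2080], E[r] = 3.3838, γ^t·E[r] = 0.398095, running G = 10.022628
t=7: π = [0.1843, 0.1200, 0.2000, 0.1416, 0.1462, 0.2080], E[r] = 3.3837, γ^t·E[r] = 0.278666, running G = 10.301295

G = 10.3013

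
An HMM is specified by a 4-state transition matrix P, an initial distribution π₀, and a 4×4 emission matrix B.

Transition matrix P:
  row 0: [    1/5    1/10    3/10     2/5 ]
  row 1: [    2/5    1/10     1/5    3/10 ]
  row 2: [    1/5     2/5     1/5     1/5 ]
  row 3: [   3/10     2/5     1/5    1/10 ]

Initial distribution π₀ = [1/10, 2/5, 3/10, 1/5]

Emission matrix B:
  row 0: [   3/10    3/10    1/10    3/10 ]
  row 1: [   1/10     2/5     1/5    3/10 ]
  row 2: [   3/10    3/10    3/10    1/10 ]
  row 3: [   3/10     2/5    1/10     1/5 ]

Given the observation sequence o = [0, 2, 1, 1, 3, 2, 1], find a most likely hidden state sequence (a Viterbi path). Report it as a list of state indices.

path = [2, 1, 3, 1, 0, 2, 1]

t=0: δ = [3.000e-02, 4.000e-02, 9.000e-02, 6.000e-02]  (obs o_0=0)
t=1: δ = [1.800e-03, 7.200e-03, 5.400e-03, 1.800e-03]  ψ = [2, 2, 2, 2]  (obs o_1=2)
t=2: δ = [8.640e-04, 8.640e-04, 4.320e-04, 8.640e-04]  ψ = [1, 2, 1, 1]  (obs o_2=1)
t=3: δ = [1.037e-04, 1.382e-04, 7.776e-05, 1.382e-04]  ψ = [1, 3, 0, 0]  (obs o_3=1)
t=4: δ = [1.659e-05, 1.659e-05, 3.110e-06, 8.294e-06]  ψ = [1, 3, 0, 0]  (obs o_4=3)
t=5: δ = [6.636e-07, 6.636e-07, 1.493e-06, 6.636e-07]  ψ = [1, 3, 0, 0]  (obs o_5=2)
t=6: δ = [8.958e-08, 2.389e-07, 8.958e-08, 1.194e-07]  ψ = [2, 2, 2, 2]  (obs o_6=1)
backtrack: best end state = 1; path = [2, 1, 3, 1, 0, 2, 1]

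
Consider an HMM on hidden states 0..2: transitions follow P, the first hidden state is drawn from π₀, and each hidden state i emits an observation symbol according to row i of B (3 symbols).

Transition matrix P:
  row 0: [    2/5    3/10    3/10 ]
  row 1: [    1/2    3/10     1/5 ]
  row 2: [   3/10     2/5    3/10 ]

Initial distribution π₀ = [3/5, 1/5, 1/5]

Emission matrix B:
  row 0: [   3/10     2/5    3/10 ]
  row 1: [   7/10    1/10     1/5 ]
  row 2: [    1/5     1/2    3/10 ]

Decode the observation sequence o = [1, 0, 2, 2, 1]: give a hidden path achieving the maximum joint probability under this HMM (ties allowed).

path = [0, 1, 0, 0, 0]

t=0: δ = [2.400e-01, 2.000e-02, 1.000e-01]  (obs o_0=1)
t=1: δ = [2.880e-02, 5.040e-02, 1.440e-02]  ψ = [0, 0, 0]  (obs o_1=0)
t=2: δ = [7.560e-03, 3.024e-03, 3.024e-03]  ψ = [1, 1, 1]  (obs o_2=2)
t=3: δ = [9.072e-04, 4.536e-04, 6.804e-04]  ψ = [0, 0, 0]  (obs o_3=2)
t=4: δ = [1.452e-04, 2.722e-05, 1.361e-04]  ψ = [0, 0, 0]  (obs o_4=1)
backtrack: best end state = 0; path = [0, 1, 0, 0, 0]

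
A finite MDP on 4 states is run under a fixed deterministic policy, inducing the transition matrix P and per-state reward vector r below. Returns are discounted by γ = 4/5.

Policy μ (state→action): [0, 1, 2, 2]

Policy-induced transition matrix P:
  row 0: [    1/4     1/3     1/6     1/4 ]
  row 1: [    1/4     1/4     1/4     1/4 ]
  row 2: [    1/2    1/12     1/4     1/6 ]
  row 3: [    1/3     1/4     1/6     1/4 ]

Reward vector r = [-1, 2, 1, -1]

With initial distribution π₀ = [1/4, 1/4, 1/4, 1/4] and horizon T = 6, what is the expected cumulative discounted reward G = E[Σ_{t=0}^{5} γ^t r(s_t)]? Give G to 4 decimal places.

t=0: π = [0.2500, 0.2500, 0.2500, 0.2500], E[r] = 0.2500, γ^t·E[r] = 0.250000, running G = 0.250000
t=1: π = [0.3333, 0.2292, 0.2083, 0.2292], E[r] = 0.1042, γ^t·E[r] = 0.083333, running G = 0.333333
t=2: π = [0.3212, 0.2431, 0.2031, 0.2326], E[r] = 0.1354, γ^t·E[r] = 0.086667, running G = 0.420000
t=3: π = [0.3202, 0.2429, 0.2038, 0.2331], E[r] = 0.1364, γ^t·E[r] = 0.069852, running G = 0.489852
t=4: π = [0.3204, 0.2427, 0.2039, 0.2330], E[r] = 0.1359, γ^t·E[r] = 0.055669, running G = 0.545521
t=5: π = [0.3204, 0.2427, 0.2039, 0.2330], E[r] = 0.1359, γ^t·E[r] = 0.044537, running G = 0.590058

G = 0.5901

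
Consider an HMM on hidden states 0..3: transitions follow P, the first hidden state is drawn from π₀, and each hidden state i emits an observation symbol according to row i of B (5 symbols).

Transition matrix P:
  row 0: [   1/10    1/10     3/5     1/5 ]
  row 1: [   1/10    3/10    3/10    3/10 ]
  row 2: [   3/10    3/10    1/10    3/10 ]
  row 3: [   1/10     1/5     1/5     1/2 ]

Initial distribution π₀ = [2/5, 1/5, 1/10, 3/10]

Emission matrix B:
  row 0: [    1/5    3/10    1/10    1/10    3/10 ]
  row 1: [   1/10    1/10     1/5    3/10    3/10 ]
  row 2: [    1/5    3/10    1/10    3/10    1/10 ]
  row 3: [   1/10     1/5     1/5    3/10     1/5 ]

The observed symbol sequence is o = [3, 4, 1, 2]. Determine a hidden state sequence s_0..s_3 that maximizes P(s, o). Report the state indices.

path = [3, 3, 3, 3]

t=0: δ = [4.000e-02, 6.000e-02, 3.000e-02, 9.000e-02]  (obs o_0=3)
t=1: δ = [2.700e-03, 5.400e-03, 2.400e-03, 9.000e-03]  ψ = [2, 1, 0, 3]  (obs o_1=4)
t=2: δ = [2.700e-04, 1.800e-04, 5.400e-04, 9.000e-04]  ψ = [3, 3, 3, 3]  (obs o_2=1)
t=3: δ = [1.620e-05, 3.600e-05, 1.800e-05, 9.000e-05]  ψ = [2, 3, 3, 3]  (obs o_3=2)
backtrack: best end state = 3; path = [3, 3, 3, 3]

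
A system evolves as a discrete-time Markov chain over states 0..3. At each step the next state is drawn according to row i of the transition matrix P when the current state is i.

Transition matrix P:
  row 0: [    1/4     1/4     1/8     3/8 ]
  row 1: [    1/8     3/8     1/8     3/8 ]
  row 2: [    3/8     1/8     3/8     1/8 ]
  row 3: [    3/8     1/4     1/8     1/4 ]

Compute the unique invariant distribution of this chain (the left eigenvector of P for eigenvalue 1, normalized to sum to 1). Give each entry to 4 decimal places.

π = [0.2751, 0.2619, 0.1667, 0.2963]

Balance equations π_j = Σ_i π_i·P[i][j]:
  π_0 = 1/4·π_0 + 1/8·π_1 + 3/8·π_2 + 3/8·π_3
  π_1 = 1/4·π_0 + 3/8·π_1 + 1/8·π_2 + 1/4·π_3
  π_2 = 1/8·π_0 + 1/8·π_1 + 3/8·π_2 + 1/8·π_3
  normalize: π_0 + π_1 + π_2 + π_3 = 1
Solving the linear system gives exactly π = [52/189, 11/42, 1/6, 8/27].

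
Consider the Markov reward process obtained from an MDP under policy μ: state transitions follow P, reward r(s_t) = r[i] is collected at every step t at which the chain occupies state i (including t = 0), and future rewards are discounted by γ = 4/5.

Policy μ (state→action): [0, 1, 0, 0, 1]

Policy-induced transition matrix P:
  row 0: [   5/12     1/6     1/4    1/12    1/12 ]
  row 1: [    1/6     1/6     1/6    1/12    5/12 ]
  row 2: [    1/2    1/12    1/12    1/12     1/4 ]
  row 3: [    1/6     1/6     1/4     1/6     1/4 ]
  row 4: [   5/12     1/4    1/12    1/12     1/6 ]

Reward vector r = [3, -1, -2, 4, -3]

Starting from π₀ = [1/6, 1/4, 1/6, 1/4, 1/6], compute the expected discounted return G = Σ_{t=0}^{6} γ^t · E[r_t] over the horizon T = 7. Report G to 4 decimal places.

G = 1.2032

t=0: π = [0.1667, 0.2500, 0.1667, 0.2500, 0.1667], E[r] = 0.4167, γ^t·E[r] = 0.416667, running G = 0.416667
t=1: π = [0.3056, 0.1667, 0.1736, 0.1042, 0.2500], E[r] = 0.0694, γ^t·E[r] = 0.055556, running G = 0.472222
t=2: π = [0.3634, 0.1730, 0.1655, 0.0920, 0.2060], E[r] = 0.3362, γ^t·E[r] = 0.215185, running G = 0.687407
t=3: π = [0.3642, 0.1700, 0.1737, 0.0910, 0.2011], E[r] = 0.3359, γ^t·E[r] = 0.172000, running G = 0.859407
t=4: π = [0.3659, 0.1690, 0.1734, 0.0909, 0.2009], E[r] = 0.3430, γ^t·E[r] = 0.140476, running G = 0.999883
t=5: π = [0.3661, 0.1690, 0.1735, 0.0909, 0.2004], E[r] = 0.3447, γ^t·E[r] = 0.112955, running G = 1.112838
t=6: π = [0.3662, 0.1689, 0.1736, 0.0909, 0.2004], E[r] = 0.3447, γ^t·E[r] = 0.090371, running G = 1.203209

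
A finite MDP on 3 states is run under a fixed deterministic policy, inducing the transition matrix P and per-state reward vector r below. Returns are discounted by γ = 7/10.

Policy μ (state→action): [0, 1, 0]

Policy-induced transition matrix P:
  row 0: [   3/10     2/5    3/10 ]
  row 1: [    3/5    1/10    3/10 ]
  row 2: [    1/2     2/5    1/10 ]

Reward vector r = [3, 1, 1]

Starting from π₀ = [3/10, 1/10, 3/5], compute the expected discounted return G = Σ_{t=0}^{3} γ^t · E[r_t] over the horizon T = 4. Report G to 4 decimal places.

t=0: π = [0.3000, 0.1000, 0.6000], E[r] = 1.6000, γ^t·E[r] = 1.600000, running G = 1.600000
t=1: π = [0.4500, 0.3700, 0.1800], E[r] = 1.9000, γ^t·E[r] = 1.330000, running G = 2.930000
t=2: π = [0.4470, 0.2890, 0.2640], E[r] = 1.8940, γ^t·E[r] = 0.928060, running G = 3.858060
t=3: π = [0.4395, 0.3133, 0.2472], E[r] = 1.8790, γ^t·E[r] = 0.644497, running G = 4.502557

G = 4.5026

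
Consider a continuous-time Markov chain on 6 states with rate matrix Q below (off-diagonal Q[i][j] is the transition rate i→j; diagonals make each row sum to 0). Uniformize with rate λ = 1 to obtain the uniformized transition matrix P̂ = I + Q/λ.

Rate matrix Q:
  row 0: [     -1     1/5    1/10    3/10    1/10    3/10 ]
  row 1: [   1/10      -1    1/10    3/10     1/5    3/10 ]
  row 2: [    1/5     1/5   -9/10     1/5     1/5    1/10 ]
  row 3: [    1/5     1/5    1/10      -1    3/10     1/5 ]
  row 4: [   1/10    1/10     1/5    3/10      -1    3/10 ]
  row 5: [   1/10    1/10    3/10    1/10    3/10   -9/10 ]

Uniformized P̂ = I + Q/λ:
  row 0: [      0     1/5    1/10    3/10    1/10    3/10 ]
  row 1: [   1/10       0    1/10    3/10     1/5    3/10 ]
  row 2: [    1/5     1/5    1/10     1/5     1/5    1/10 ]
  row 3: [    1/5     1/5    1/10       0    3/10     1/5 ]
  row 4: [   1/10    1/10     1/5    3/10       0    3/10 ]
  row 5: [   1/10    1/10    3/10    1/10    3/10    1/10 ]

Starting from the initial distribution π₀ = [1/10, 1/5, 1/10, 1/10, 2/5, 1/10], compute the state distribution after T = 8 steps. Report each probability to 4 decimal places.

t=0: π = [0.1000, 0.2000, 0.1000, 0.1000, 0.4000, 0.1000]
t=1: π = [0.1100, 0.1100, 0.1600, 0.2400, 0.1300, 0.2500]
t=2: π = [0.1290, 0.1400, 0.1630, 0.1620, 0.2120, 0.1940]
t=3: π = [0.1196, 0.1314, 0.1600, 0.1963, 0.1803, 0.2124]
t=4: π = [0.1237, 0.1345, 0.1605, 0.1826, 0.1929, 0.2059]
t=5: π = [0.1219, 0.1332, 0.1605, 0.1880, 0.1879, 0.2085]
t=6: π = [0.1226, 0.1337, 0.1605, 0.1859, 0.1899, 0.2074]
t=7: π = [0.1224, 0.1335, 0.1605, 0.1867, 0.1891, 0.2078]
t=8: π = [0.1225, 0.1336, 0.1605, 0.1864, 0.1894, 0.2077]

π = [0.1225, 0.1336, 0.1605, 0.1864, 0.1894, 0.2077]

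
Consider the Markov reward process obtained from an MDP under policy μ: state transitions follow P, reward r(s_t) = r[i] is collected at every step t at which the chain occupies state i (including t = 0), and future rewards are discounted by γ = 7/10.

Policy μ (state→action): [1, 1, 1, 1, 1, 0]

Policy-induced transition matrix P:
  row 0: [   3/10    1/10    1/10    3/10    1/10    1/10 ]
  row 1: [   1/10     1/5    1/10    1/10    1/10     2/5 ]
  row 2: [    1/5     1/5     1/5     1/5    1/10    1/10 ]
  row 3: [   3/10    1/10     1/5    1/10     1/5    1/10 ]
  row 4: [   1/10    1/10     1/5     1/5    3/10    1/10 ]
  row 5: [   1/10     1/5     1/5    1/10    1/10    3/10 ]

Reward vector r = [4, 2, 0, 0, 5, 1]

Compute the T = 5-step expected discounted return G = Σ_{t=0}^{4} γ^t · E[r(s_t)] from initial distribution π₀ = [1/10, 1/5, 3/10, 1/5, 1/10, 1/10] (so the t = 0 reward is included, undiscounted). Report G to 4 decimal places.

t=0: π = [0.1000, 0.2000, 0.3000, 0.2000, 0.1000, 0.1000], E[r] = 1.4000, γ^t·E[r] = 1.400000, running G = 1.400000
t=1: π = [0.1900, 0.1600, 0.1700, 0.1600, 0.1400, 0.1800], E[r] = 1.9600, γ^t·E[r] = 1.372000, running G = 2.772000
t=2: π = [0.1870, 0.1510, 0.1650, 0.1690, 0.1440, 0.1840], E[r] = 1.9540, γ^t·E[r] = 0.957460, running G = 3.729460
t=3: π = [0.1877, 0.1500, 0.1662, 0.1683, 0.1457, 0.1821], E[r] = 1.9614, γ^t·E[r] = 0.672760, running G = 4.402220
t=4: π = [0.1878, 0.1498, 0.1662, 0.1687, 0.1460, 0.1814], E[r] = 1.9622, γ^t·E[r] = 0.471127, running G = 4.873347

G = 4.8733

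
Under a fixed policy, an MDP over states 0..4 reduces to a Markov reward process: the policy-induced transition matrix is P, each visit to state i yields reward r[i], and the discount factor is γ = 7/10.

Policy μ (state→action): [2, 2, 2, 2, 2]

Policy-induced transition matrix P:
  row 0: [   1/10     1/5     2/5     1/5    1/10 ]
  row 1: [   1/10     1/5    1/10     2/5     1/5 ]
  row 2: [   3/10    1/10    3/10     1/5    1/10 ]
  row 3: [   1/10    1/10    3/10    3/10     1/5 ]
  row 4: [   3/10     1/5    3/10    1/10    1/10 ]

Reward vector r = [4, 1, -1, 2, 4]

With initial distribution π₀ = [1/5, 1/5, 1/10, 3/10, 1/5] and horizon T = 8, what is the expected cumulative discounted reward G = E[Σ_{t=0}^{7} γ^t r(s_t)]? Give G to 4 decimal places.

t=0: π = [0.2000, 0.2000, 0.1000, 0.3000, 0.2000], E[r] = 2.3000, γ^t·E[r] = 2.300000, running G = 2.300000
t=1: π = [0.1600, 0.1600, 0.2800, 0.2500, 0.1500], E[r] = 1.6200, γ^t·E[r] = 1.134000, running G = 3.434000
t=2: π = [0.1860, 0.1470, 0.2840, 0.2420, 0.1410], E[r] = 1.6550, γ^t·E[r] = 0.810950, running G = 4.244950
t=3: π = [0.1850, 0.1474, 0.2892, 0.2395, 0.1389], E[r] = 1.6328, γ^t·E[r] = 0.560050, running G = 4.805000
t=4: π = [0.1856, 0.1471, 0.2890, 0.2395, 0.1387], E[r] = 1.6344, γ^t·E[r] = 0.392427, running G = 5.197427
t=5: π = [0.1855, 0.1471, 0.2891, 0.2395, 0.1387], E[r] = 1.6339, γ^t·E[r] = 0.274604, running G = 5.472031
t=6: π = [0.1856, 0.1471, 0.2891, 0.2395, 0.1387], E[r] = 1.6339, γ^t·E[r] = 0.192231, running G = 5.664262
t=7: π = [0.1856, 0.1471, 0.2891, 0.2395, 0.1387], E[r] = 1.6339, γ^t·E[r] = 0.134561, running G = 5.798823

G = 5.7988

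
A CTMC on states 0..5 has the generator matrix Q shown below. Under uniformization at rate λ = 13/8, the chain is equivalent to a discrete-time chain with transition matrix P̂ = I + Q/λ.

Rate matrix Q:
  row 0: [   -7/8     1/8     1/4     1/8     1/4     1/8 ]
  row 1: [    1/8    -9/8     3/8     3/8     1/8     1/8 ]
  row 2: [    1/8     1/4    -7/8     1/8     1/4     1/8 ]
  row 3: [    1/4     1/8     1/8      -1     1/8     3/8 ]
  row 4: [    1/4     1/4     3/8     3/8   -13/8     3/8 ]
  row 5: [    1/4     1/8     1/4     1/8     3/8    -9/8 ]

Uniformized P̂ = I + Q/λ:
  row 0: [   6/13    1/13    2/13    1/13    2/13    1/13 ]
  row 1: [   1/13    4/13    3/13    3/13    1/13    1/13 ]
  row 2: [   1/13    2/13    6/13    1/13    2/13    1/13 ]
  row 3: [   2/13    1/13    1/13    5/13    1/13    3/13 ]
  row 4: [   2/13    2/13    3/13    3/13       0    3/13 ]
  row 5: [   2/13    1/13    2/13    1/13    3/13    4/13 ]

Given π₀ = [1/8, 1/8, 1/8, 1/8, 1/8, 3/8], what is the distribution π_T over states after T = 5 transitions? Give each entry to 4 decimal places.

π = [0.1816, 0.1355, 0.2321, 0.1686, 0.1237, 0.1586]

t=0: π = [0.1250, 0.1250, 0.1250, 0.1250, 0.1250, 0.3750]
t=1: π = [0.1731, 0.1250, 0.2019, 0.1538, 0.1442, 0.2019]
t=2: π = [0.1820, 0.1324, 0.2249, 0.1657, 0.1257, 0.1694]
t=3: π = [0.1824, 0.1344, 0.2301, 0.1676, 0.1246, 0.1608]
t=4: π = [0.1819, 0.1352, 0.2317, 0.1684, 0.1238, 0.1590]
t=5: π = [0.1816, 0.1355, 0.2321, 0.1686, 0.1237, 0.1586]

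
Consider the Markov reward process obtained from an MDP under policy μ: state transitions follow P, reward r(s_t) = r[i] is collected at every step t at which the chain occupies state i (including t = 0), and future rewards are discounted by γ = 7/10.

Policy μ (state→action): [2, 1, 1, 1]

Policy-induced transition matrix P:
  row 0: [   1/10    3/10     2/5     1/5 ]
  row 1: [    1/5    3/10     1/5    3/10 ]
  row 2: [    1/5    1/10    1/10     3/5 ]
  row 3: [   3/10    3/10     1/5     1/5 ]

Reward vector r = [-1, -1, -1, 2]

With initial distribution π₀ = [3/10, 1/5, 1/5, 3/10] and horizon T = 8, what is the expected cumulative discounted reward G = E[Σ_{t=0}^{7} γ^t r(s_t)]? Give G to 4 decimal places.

t=0: π = [0.3000, 0.2000, 0.2000, 0.3000], E[r] = -0.1000, γ^t·E[r] = -0.100000, running G = -0.100000
t=1: π = [0.2000, 0.2600, 0.2400, 0.3000], E[r] = -0.1000, γ^t·E[r] = -0.070000, running G = -0.170000
t=2: π = [0.2100, 0.2520, 0.2160, 0.3220], E[r] = -0.0340, γ^t·E[r] = -0.016660, running G = -0.186660
t=3: π = [0.2112, 0.2568, 0.2204, 0.3116], E[r] = -0.0652, γ^t·E[r] = -0.022364, running G = -0.209024
t=4: π = [0.2100, 0.2559, 0.2202, 0.3138], E[r] = -0.0585, γ^t·E[r] = -0.014041, running G = -0.223065
t=5: π = [0.2104, 0.2560, 0.2200, 0.3137], E[r] = -0.0590, γ^t·E[r] = -0.009913, running G = -0.232978
t=6: π = [0.2103, 0.2560, 0.2201, 0.3136], E[r] = -0.0592, γ^t·E[r] = -0.006968, running G = -0.239946
t=7: π = [0.2103, 0.2560, 0.2201, 0.3136], E[r] = -0.0591, γ^t·E[r] = -0.004868, running G = -0.244814

G = -0.2448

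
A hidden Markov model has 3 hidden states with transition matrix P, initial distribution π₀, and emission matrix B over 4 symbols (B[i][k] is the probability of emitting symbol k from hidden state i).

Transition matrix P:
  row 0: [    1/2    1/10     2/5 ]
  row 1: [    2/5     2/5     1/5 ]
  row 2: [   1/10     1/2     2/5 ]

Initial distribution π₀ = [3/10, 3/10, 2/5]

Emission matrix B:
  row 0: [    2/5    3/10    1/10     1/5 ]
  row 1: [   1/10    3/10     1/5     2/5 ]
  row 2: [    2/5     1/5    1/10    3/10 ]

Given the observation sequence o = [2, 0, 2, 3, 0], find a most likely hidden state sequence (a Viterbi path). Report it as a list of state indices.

t=0: δ = [3.000e-02, 6.000e-02, 4.000e-02]  (obs o_0=2)
t=1: δ = [9.600e-03, 2.400e-03, 6.400e-03]  ψ = [1, 1, 2]  (obs o_1=0)
t=2: δ = [4.800e-04, 6.400e-04, 3.840e-04]  ψ = [0, 2, 0]  (obs o_2=2)
t=3: δ = [5.120e-05, 1.024e-04, 5.760e-05]  ψ = [1, 1, 0]  (obs o_3=3)
t=4: δ = [1.638e-05, 4.096e-06, 9.216e-06]  ψ = [1, 1, 2]  (obs o_4=0)
backtrack: best end state = 0; path = [2, 2, 1, 1, 0]

path = [2, 2, 1, 1, 0]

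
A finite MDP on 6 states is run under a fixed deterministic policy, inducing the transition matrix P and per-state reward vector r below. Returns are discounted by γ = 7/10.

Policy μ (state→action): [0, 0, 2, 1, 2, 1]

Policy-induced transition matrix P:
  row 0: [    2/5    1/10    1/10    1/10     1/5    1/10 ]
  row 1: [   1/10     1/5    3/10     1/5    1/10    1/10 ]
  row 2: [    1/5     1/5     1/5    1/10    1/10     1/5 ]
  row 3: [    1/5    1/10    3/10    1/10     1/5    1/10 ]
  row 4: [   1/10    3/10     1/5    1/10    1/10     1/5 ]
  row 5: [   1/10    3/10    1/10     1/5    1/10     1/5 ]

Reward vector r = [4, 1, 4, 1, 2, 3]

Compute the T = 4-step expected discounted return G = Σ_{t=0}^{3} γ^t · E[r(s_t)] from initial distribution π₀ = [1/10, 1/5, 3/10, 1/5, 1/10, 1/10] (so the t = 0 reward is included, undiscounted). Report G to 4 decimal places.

G = 6.5029

t=0: π = [0.1000, 0.2000, 0.3000, 0.2000, 0.1000, 0.1000], E[r] = 2.5000, γ^t·E[r] = 2.500000, running G = 2.500000
t=1: π = [0.1800, 0.1900, 0.2200, 0.1300, 0.1300, 0.1500], E[r] = 2.6300, γ^t·E[r] = 1.841000, running G = 4.341000
t=2: π = [0.1890, 0.1970, 0.1990, 0.1340, 0.1310, 0.1500], E[r] = 2.5950, γ^t·E[r] = 1.271550, running G = 5.612550
t=3: π = [0.1900, 0.1958, 0.1992, 0.1347, 0.1323, 0.1480], E[r] = 2.5959, γ^t·E[r] = 0.890394, running G = 6.502944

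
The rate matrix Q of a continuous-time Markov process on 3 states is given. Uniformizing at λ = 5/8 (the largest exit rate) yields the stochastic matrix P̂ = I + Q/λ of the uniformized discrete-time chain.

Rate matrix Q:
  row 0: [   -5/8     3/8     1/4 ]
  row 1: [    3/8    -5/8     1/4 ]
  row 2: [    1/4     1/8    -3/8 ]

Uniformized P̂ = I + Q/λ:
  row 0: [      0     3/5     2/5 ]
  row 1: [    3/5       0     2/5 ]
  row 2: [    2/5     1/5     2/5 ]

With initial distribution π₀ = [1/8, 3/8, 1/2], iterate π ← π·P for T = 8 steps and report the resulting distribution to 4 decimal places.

t=0: π = [0.1250, 0.3750, 0.5000]
t=1: π = [0.4250, 0.1750, 0.4000]
t=2: π = [0.2650, 0.3350, 0.4000]
t=3: π = [0.3610, 0.2390, 0.4000]
t=4: π = [0.3034, 0.2966, 0.4000]
t=5: π = [0.3380, 0.2620, 0.4000]
t=6: π = [0.3172, 0.2828, 0.4000]
t=7: π = [0.3297, 0.2703, 0.4000]
t=8: π = [0.3222, 0.2778, 0.4000]

π = [0.3222, 0.2778, 0.4000]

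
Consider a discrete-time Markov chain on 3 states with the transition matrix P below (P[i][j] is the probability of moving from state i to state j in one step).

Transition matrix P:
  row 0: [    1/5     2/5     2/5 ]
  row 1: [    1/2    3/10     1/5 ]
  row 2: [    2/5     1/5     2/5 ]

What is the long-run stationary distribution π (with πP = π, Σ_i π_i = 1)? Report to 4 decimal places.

Balance equations π_j = Σ_i π_i·P[i][j]:
  π_0 = 1/5·π_0 + 1/2·π_1 + 2/5·π_2
  π_1 = 2/5·π_0 + 3/10·π_1 + 1/5·π_2
  normalize: π_0 + π_1 + π_2 = 1
Solving the linear system gives exactly π = [19/53, 16/53, 18/53].

π = [0.3585, 0.3019, 0.3396]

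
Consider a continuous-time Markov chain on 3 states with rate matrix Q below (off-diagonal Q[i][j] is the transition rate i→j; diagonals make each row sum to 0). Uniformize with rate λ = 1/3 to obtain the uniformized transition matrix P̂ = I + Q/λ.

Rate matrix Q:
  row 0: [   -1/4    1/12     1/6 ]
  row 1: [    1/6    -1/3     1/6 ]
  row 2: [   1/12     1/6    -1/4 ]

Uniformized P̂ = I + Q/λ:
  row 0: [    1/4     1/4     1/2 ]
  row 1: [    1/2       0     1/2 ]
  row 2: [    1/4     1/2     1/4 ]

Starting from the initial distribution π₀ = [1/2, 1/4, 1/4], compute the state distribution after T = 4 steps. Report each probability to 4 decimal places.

π = [0.3184, 0.2822, 0.3994]

t=0: π = [0.5000, 0.2500, 0.2500]
t=1: π = [0.3125, 0.2500, 0.4375]
t=2: π = [0.3125, 0.2969, 0.3906]
t=3: π = [0.3242, 0.2734, 0.4023]
t=4: π = [0.3184, 0.2822, 0.3994]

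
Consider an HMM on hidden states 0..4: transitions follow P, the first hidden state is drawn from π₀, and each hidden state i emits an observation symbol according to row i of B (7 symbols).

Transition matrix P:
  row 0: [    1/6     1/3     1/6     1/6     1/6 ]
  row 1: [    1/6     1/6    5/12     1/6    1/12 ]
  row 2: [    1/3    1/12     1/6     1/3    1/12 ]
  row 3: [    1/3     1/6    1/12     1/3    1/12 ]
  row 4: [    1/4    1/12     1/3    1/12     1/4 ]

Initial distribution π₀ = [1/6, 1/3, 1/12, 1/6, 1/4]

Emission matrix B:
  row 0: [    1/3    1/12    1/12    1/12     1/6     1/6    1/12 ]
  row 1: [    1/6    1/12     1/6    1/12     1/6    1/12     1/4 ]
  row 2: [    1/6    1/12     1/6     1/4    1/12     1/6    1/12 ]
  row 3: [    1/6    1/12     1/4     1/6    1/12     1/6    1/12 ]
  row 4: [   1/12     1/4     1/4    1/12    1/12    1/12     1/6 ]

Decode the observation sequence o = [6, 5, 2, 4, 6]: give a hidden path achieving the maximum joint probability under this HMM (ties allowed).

t=0: δ = [1.389e-02, 8.333e-02, 6.944e-03, 1.389e-02, 4.167e-02]  (obs o_0=6)
t=1: δ = [2.315e-03, 1.157e-03, 5.787e-03, 2.315e-03, 8.681e-04]  ψ = [1, 1, 1, 1, 4]  (obs o_1=5)
t=2: δ = [1.608e-04, 1.286e-04, 1.608e-04, 4.823e-04, 1.206e-04]  ψ = [2, 0, 2, 2, 2]  (obs o_2=2)
t=3: δ = [2.679e-05, 1.340e-05, 4.465e-06, 1.340e-05, 3.349e-06]  ψ = [3, 3, 1, 3, 3]  (obs o_3=4)
t=4: δ = [3.721e-07, 2.233e-06, 4.651e-07, 3.721e-07, 7.442e-07]  ψ = [0, 0, 1, 0, 0]  (obs o_4=6)
backtrack: best end state = 1; path = [1, 2, 3, 0, 1]

path = [1, 2, 3, 0, 1]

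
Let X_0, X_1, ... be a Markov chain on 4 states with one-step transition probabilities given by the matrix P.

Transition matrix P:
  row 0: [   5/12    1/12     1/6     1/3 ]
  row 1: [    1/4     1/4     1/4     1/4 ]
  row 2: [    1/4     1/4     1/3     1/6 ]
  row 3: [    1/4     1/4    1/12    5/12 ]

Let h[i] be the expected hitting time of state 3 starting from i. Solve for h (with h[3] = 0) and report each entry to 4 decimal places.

First-step conditioning: h[3] = 0; for i ≠ 3, h[i] = 1 + Σ_k P[i][k]·h[k].
  h[0] = 1 + 5/12·h[0] + 1/12·h[1] + 1/6·h[2]
  h[1] = 1 + 1/4·h[0] + 1/4·h[1] + 1/4·h[2]
  h[2] = 1 + 1/4·h[0] + 1/4·h[1] + 1/3·h[2]
Solving the 3×3 linear system over states ≠ 3 gives exactly h = [7/2, 55/14, 30/7, 0] (h[3] = 0 is the target).

h = [3.5000, 3.9286, 4.2857, 0.0000]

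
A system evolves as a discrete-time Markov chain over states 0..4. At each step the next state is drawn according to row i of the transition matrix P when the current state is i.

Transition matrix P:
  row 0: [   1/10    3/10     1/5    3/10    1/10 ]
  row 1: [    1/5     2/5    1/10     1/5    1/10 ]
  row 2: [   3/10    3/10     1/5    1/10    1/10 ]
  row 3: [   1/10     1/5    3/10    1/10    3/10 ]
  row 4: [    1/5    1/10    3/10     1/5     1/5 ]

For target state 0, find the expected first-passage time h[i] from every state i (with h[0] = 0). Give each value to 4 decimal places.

h = [0.0000, 4.9620, 4.3750, 5.2826, 4.8315]

First-step conditioning: h[0] = 0; for i ≠ 0, h[i] = 1 + Σ_k P[i][k]·h[k].
  h[1] = 1 + 2/5·h[1] + 1/10·h[2] + 1/5·h[3] + 1/10·h[4]
  h[2] = 1 + 3/10·h[1] + 1/5·h[2] + 1/10·h[3] + 1/10·h[4]
  h[3] = 1 + 1/5·h[1] + 3/10·h[2] + 1/10·h[3] + 3/10·h[4]
  h[4] = 1 + 1/10·h[1] + 3/10·h[2] + 1/5·h[3] + 1/5·h[4]
Solving the 4×4 linear system over states ≠ 0 gives exactly h = [0, 913/184, 35/8, 243/46, 889/184] (h[0] = 0 is the target).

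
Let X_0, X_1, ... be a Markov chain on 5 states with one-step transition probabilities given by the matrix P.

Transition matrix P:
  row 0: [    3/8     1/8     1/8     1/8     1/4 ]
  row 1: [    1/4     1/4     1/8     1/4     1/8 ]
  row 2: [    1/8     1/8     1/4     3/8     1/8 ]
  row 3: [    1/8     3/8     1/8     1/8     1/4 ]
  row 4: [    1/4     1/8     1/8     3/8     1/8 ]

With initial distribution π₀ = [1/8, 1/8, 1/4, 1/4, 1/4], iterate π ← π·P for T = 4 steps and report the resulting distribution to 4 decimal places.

π = [0.2317, 0.2098, 0.1429, 0.2325, 0.1831]

t=0: π = [0.1250, 0.1250, 0.2500, 0.2500, 0.2500]
t=1: π = [0.2031, 0.2031, 0.1563, 0.2656, 0.1719]
t=2: π = [0.2227, 0.2168, 0.1445, 0.2324, 0.1836]
t=3: π = [0.2307, 0.2102, 0.1431, 0.2341, 0.1819]
t=4: π = [0.2317, 0.2098, 0.1429, 0.2325, 0.1831]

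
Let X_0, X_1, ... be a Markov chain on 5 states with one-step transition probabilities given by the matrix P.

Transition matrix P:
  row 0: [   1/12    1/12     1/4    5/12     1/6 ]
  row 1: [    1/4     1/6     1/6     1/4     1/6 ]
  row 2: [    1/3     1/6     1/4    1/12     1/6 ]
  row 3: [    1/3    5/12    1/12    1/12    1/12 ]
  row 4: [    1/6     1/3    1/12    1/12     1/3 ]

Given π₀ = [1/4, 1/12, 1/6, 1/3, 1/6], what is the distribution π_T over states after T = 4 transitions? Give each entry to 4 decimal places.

t=0: π = [0.2500, 0.0833, 0.1667, 0.3333, 0.1667]
t=1: π = [0.2361, 0.2569, 0.1597, 0.1806, 0.1667]
t=2: π = [0.2251, 0.2199, 0.1707, 0.2049, 0.1794]
t=3: π = [0.2288, 0.2290, 0.1676, 0.1950, 0.1795]
t=4: π = [0.2271, 0.2263, 0.1685, 0.1978, 0.1803]

π = [0.2271, 0.2263, 0.1685, 0.1978, 0.1803]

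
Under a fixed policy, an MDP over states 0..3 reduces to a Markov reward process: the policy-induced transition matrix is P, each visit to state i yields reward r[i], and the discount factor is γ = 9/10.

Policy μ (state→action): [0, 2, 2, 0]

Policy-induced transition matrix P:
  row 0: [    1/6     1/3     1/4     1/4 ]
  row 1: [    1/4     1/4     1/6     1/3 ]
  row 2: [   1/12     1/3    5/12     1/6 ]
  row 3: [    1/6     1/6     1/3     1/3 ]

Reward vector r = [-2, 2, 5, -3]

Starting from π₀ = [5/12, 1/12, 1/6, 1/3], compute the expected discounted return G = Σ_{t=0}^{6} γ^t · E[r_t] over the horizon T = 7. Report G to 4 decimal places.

G = 2.9508

t=0: π = [0.4167, 0.0833, 0.1667, 0.3333], E[r] = -0.8333, γ^t·E[r] = -0.833333, running G = -0.833333
t=1: π = [0.1597, 0.2708, 0.2986, 0.2708], E[r] = 0.9028, γ^t·E[r] = 0.812500, running G = -0.020833
t=2: π = [0.1644, 0.2656, 0.2998, 0.2703], E[r] = 0.8906, γ^t·E[r] = 0.721406, running G = 0.700573
t=3: π = [0.1638, 0.2662, 0.3003, 0.2697], E[r] = 0.8974, γ^t·E[r] = 0.654188, running G = 1.354760
t=4: π = [0.1638, 0.2662, 0.3004, 0.2696], E[r] = 0.8977, γ^t·E[r] = 0.588959, running G = 1.943719
t=5: π = [0.1638, 0.2662, 0.3003, 0.2696], E[r] = 0.8976, γ^t·E[r] = 0.530040, running G = 2.473759
t=6: π = [0.1638, 0.2662, 0.3003, 0.2696], E[r] = 0.8976, γ^t·E[r] = 0.477028, running G = 2.950787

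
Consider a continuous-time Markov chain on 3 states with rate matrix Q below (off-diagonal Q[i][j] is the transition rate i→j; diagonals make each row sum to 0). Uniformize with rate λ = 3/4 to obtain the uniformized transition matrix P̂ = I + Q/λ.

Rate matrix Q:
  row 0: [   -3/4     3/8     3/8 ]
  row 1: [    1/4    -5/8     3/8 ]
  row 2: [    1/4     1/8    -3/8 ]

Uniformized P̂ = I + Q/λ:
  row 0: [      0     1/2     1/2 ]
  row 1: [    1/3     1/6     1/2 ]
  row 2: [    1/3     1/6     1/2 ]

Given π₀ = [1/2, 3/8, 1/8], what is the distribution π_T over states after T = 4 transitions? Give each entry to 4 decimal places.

π = [0.2531, 0.2469, 0.5000]

t=0: π = [0.5000, 0.3750, 0.1250]
t=1: π = [0.1667, 0.3333, 0.5000]
t=2: π = [0.2778, 0.2222, 0.5000]
t=3: π = [0.2407, 0.2593, 0.5000]
t=4: π = [0.2531, 0.2469, 0.5000]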